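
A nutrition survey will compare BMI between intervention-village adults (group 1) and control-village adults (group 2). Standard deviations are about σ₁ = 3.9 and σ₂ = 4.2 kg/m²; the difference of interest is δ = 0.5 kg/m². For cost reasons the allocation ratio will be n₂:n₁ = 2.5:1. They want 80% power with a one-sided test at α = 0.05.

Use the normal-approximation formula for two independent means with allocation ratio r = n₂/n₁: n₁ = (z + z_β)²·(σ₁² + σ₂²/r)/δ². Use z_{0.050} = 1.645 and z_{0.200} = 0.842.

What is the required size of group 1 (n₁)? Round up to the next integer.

n₁ = 551

n₁ = (z_α + z_β)² · (σ₁² + σ₂²/r) / δ²
   = (1.645 + 0.842)² · (3.9² + 4.2²/2.5) / 0.5²
   = 6.1852 · (15.21 + 7.056) / 0.25
   = 6.1852 · 22.266 / 0.25
   = 550.88
Round up → n₁ = 551; n₂ = r·n₁ = 2.5 × 551 = 1378.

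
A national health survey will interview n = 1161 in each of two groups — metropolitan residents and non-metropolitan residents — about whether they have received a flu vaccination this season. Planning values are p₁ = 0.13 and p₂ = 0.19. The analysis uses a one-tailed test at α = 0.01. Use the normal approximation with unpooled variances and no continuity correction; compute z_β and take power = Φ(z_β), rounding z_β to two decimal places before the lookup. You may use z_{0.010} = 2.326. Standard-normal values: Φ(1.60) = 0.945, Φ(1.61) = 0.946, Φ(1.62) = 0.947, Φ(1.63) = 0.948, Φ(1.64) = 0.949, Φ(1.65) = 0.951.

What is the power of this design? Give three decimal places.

z_β = |p₁−p₂|·√(n/[p₁q₁+p₂q₂]) − z_α
    = 0.06 · √(1161/0.2670) − 2.326
    = 0.06 · 65.9418 − 2.326
    = 3.9565 − 2.326 = 1.6305 → 1.63
Power = Φ(1.63) = 0.948.

Power ≈ 0.948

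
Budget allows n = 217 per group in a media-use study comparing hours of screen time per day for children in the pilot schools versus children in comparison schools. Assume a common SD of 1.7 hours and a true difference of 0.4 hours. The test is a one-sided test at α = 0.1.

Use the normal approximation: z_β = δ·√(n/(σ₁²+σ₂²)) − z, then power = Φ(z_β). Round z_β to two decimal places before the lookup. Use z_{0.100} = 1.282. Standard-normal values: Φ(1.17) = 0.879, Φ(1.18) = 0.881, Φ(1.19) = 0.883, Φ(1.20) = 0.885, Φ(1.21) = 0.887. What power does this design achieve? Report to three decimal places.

z_β = δ·√(n/(σ₁²+σ₂²)) − z_α
    = 0.4 · √(217/5.78) − 1.282
    = 0.4 · 6.12725 − 1.282
    = 2.4509 − 1.282 = 1.1689 → 1.17
Power = Φ(1.17) = 0.879.

Power ≈ 0.879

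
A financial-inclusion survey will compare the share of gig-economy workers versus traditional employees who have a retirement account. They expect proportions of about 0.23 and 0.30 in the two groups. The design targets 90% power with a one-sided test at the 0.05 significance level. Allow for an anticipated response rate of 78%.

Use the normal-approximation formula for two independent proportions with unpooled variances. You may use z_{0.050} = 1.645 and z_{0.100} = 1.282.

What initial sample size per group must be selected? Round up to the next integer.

n = (z_α + z_β)² · [p₁(1−p₁) + p₂(1−p₂)] / (p₁ − p₂)²
  = (1.645 + 1.282)² · (0.23·0.77 + 0.30·0.70) / (-0.07)²
  = (2.927)² · (0.1771 + 0.2100) / 0.0049
  = 8.5673 · 0.3871 / 0.0049
  = 676.82
Adjust for 78% response: 676.82 / 0.78 = 867.72.
Round up → n = 868 per group.

n = 868 per group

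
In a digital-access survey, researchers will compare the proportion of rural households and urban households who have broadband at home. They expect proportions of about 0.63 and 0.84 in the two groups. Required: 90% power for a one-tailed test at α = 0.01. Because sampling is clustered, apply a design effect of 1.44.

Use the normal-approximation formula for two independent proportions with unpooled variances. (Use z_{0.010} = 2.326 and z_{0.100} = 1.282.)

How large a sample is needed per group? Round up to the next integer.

n = 157 per group

n = (z_α + z_β)² · [p₁(1−p₁) + p₂(1−p₂)] / (p₁ − p₂)²
  = (2.326 + 1.282)² · (0.63·0.37 + 0.84·0.16) / (-0.21)²
  = (3.608)² · (0.2331 + 0.1344) / 0.0441
  = 13.0177 · 0.3675 / 0.0441
  = 108.48
Design effect: 1.44 × 108.48 = 156.21.
Round up → n = 157 per group.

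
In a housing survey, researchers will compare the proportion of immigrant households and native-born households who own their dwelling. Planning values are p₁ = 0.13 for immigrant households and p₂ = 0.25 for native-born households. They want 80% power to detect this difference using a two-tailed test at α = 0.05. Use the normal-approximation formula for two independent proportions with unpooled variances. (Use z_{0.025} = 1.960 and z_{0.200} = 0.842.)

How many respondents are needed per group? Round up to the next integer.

n = 164 per group

n = (z_{α/2} + z_β)² · [p₁(1−p₁) + p₂(1−p₂)] / (p₁ − p₂)²
  = (1.960 + 0.842)² · (0.13·0.87 + 0.25·0.75) / (-0.12)²
  = (2.802)² · (0.1131 + 0.1875) / 0.0144
  = 7.8512 · 0.3006 / 0.0144
  = 163.89
Round up → n = 164 per group.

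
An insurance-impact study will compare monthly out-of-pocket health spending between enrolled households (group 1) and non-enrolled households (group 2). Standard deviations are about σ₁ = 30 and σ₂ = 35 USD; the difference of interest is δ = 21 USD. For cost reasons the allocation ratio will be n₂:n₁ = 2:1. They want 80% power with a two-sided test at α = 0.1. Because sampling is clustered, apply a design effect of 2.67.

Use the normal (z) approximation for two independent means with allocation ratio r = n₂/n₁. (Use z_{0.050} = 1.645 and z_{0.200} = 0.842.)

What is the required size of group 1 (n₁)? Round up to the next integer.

n₁ = 57

n₁ = (z_{α/2} + z_β)² · (σ₁² + σ₂²/r) / δ²
   = (1.645 + 0.842)² · (30² + 35²/2) / 21²
   = 6.1852 · (900 + 612.5) / 441
   = 6.1852 · 1512.5 / 441
   = 21.21
Design effect: 2.67 × 21.21 = 56.64.
Round up → n₁ = 57; n₂ = r·n₁ = 2 × 57 = 114.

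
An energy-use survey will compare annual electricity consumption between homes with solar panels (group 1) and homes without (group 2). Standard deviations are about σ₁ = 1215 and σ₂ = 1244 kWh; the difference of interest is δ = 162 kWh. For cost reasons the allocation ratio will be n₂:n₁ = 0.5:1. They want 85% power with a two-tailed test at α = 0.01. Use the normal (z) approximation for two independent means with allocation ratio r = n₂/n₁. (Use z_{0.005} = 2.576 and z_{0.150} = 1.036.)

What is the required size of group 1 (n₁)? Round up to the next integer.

n₁ = (z_{α/2} + z_β)² · (σ₁² + σ₂²/r) / δ²
   = (2.576 + 1.036)² · (1215² + 1244²/0.5) / 162²
   = 13.0465 · (1476225 + 3095072) / 26244
   = 13.0465 · 4571297 / 26244
   = 2272.51
Round up → n₁ = 2273; n₂ = r·n₁ = 0.5 × 2273 = 1137.

n₁ = 2273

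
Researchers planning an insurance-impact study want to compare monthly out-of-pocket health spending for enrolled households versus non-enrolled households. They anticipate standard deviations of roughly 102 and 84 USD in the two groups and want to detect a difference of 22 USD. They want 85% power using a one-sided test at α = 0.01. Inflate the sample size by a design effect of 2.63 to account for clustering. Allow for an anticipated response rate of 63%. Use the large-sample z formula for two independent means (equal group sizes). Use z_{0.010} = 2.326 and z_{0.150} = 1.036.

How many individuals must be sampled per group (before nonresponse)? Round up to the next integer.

n = (z_α + z_β)² · (σ₁² + σ₂²) / δ²
  = (2.326 + 1.036)² · (102² + 84² = 17460) / 22²
  = 11.3030 · 17460 / 484
  = 407.75
Design effect: 2.63 × 407.75 = 1072.38.
Adjust for 63% response: 1072.38 / 0.63 = 1702.20.
Round up → n = 1703 per group.

n = 1703 per group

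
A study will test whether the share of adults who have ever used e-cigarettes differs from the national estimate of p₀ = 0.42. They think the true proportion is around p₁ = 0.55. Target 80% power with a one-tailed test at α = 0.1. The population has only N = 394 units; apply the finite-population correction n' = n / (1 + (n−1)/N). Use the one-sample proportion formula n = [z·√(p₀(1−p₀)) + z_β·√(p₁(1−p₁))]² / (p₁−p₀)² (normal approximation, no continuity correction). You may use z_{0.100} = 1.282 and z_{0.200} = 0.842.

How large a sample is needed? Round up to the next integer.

n = 57

n = [z_α·√(p₀q₀) + z_β·√(p₁q₁)]² / (p₁ − p₀)²
  = [1.282·√(0.42·0.58) + 0.842·√(0.55·0.45)]² / (0.13)²
  = [1.282·0.4936 + 0.842·0.4975]² / 0.0169
  = [1.0516]² / 0.0169
  = 65.44
Finite-population correction (N = 394): 65.44 / (1 + (65.44 − 1)/394) = 56.24.
Round up → n = 57.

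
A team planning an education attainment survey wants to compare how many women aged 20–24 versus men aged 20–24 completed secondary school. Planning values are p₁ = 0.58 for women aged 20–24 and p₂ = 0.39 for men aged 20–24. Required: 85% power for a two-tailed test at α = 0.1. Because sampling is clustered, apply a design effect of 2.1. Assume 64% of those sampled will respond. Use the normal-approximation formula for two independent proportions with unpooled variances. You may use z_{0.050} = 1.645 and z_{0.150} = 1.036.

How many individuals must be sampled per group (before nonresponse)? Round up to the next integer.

n = (z_{α/2} + z_β)² · [p₁(1−p₁) + p₂(1−p₂)] / (p₁ − p₂)²
  = (1.645 + 1.036)² · (0.58·0.42 + 0.39·0.61) / (0.19)²
  = (2.681)² · (0.2436 + 0.2379) / 0.0361
  = 7.1878 · 0.4815 / 0.0361
  = 95.87
Design effect: 2.1 × 95.87 = 201.33.
Adjust for 64% response: 201.33 / 0.64 = 314.57.
Round up → n = 315 per group.

n = 315 per group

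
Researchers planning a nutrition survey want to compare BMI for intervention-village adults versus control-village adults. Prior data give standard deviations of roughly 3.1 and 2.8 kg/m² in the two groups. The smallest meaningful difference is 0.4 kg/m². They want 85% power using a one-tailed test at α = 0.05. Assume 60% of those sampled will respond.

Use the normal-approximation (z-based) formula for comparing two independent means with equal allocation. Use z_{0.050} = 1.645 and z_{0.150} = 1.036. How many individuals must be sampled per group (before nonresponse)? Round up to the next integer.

n = 1307 per group

n = (z_α + z_β)² · (σ₁² + σ₂²) / δ²
  = (1.645 + 1.036)² · (3.1² + 2.8² = 17.45) / 0.4²
  = 7.1878 · 17.45 / 0.16
  = 783.92
Adjust for 60% response: 783.92 / 0.60 = 1306.53.
Round up → n = 1307 per group.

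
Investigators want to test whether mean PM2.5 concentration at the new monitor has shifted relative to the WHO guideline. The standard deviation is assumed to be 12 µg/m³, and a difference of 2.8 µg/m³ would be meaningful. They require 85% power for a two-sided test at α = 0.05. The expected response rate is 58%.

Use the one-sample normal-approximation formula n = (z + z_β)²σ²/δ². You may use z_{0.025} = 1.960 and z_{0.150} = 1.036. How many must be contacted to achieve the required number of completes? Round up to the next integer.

n = (z_{α/2} + z_β)² · σ² / δ²
  = (1.960 + 1.036)² · 12² / 2.8²
  = 8.9760 · 144 / 7.84
  = 164.87
Adjust for 58% response: 164.87 / 0.58 = 284.25.
Round up → n = 285.

n = 285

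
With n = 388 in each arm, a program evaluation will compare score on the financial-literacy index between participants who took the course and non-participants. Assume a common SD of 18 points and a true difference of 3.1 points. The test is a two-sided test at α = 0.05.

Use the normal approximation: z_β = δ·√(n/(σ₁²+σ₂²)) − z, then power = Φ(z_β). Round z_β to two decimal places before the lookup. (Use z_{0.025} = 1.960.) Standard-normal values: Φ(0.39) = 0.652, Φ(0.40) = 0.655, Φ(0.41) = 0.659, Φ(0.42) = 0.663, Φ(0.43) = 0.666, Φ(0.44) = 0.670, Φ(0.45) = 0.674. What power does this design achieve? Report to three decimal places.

Power ≈ 0.670

z_β = δ·√(n/(σ₁²+σ₂²)) − z_{α/2}
    = 3.1 · √(388/648) − 1.960
    = 3.1 · 0.77380 − 1.960
    = 2.3988 − 1.960 = 0.4388 → 0.44
Power = Φ(0.44) = 0.670.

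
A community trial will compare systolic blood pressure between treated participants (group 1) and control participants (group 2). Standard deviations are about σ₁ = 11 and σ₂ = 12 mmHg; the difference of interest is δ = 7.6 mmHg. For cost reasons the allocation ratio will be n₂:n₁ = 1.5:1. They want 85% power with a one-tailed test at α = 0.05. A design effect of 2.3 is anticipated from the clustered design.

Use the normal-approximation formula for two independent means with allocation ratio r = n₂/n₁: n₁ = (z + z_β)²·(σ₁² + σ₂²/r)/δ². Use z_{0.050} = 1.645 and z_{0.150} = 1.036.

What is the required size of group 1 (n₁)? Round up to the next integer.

n₁ = 63

n₁ = (z_α + z_β)² · (σ₁² + σ₂²/r) / δ²
   = (1.645 + 1.036)² · (11² + 12²/1.5) / 7.6²
   = 7.1878 · (121 + 96) / 57.76
   = 7.1878 · 217 / 57.76
   = 27.00
Design effect: 2.3 × 27.00 = 62.11.
Round up → n₁ = 63; n₂ = r·n₁ = 1.5 × 63 = 95.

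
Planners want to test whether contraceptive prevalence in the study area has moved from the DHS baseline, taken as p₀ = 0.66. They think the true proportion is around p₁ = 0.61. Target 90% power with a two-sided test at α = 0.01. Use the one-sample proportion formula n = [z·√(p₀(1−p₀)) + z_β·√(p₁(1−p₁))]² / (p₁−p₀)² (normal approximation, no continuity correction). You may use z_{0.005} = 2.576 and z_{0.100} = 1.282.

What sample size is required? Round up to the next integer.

n = 1363

n = [z_{α/2}·√(p₀q₀) + z_β·√(p₁q₁)]² / (p₁ − p₀)²
  = [2.576·√(0.66·0.34) + 1.282·√(0.61·0.39)]² / (-0.05)²
  = [2.576·0.4737 + 1.282·0.4877]² / 0.0025
  = [1.8456]² / 0.0025
  = 1362.45
Round up → n = 1363.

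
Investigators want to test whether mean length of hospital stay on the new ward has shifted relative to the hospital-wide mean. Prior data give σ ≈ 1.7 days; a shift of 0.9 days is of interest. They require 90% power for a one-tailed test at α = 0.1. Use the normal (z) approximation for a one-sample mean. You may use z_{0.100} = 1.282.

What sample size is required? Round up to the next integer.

n = 24

n = (z_α + z_β)² · σ² / δ²
  = (1.282 + 1.282)² · 1.7² / 0.9²
  = 6.5741 · 2.89 / 0.81
  = 23.46
Round up → n = 24.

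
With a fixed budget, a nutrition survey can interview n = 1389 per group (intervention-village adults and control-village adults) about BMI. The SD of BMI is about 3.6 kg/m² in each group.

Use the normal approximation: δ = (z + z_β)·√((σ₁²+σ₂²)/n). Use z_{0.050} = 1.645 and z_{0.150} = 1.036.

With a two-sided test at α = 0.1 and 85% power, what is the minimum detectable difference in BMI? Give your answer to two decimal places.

δ = (z_{α/2} + z_β) · √((σ₁²+σ₂²)/n)
  = (1.645 + 1.036) · √(25.92/1389)
  = 2.681 · √0.01866
  = 2.681 · 0.1366
  = 0.3662

Minimum detectable difference ≈ 0.37 kg/m²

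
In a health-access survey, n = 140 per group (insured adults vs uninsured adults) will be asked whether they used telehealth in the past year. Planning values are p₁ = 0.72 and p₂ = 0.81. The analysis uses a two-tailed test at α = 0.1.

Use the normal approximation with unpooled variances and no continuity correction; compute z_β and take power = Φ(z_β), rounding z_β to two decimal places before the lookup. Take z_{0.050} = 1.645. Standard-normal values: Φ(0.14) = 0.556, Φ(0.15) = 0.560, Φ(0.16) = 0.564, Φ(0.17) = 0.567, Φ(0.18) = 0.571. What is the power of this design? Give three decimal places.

Power ≈ 0.556

z_β = |p₁−p₂|·√(n/[p₁q₁+p₂q₂]) − z_{α/2}
    = 0.09 · √(140/0.3555) − 1.645
    = 0.09 · 19.8447 − 1.645
    = 1.7860 − 1.645 = 0.1410 → 0.14
Power = Φ(0.14) = 0.556.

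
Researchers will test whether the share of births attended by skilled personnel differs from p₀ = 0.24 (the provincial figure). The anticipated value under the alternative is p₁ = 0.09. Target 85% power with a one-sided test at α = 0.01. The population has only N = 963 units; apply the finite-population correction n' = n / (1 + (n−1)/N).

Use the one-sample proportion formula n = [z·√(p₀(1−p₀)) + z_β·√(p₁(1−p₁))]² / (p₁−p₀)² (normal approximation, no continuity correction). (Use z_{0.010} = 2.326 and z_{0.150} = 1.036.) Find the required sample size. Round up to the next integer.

n = 69

n = [z_α·√(p₀q₀) + z_β·√(p₁q₁)]² / (p₁ − p₀)²
  = [2.326·√(0.24·0.76) + 1.036·√(0.09·0.91)]² / (-0.15)²
  = [2.326·0.4271 + 1.036·0.2862]² / 0.0225
  = [1.2899]² / 0.0225
  = 73.95
Finite-population correction (N = 963): 73.95 / (1 + (73.95 − 1)/963) = 68.74.
Round up → n = 69.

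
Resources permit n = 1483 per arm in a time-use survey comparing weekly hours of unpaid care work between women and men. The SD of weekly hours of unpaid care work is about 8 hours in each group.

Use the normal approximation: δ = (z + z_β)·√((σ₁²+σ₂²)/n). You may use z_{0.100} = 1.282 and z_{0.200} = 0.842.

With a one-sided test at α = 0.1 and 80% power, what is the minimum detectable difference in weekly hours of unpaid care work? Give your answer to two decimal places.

Minimum detectable difference ≈ 0.62 hours

δ = (z_α + z_β) · √((σ₁²+σ₂²)/n)
  = (1.282 + 0.842) · √(128/1483)
  = 2.124 · √0.08631
  = 2.124 · 0.2938
  = 0.6240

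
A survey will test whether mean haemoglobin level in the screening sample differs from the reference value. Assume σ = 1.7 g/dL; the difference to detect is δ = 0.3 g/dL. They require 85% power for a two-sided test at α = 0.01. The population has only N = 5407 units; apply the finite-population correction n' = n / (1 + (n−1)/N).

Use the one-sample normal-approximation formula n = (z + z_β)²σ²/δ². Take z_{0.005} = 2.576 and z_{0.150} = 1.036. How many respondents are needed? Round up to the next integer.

n = (z_{α/2} + z_β)² · σ² / δ²
  = (2.576 + 1.036)² · 1.7² / 0.3²
  = 13.0465 · 2.89 / 0.09
  = 418.94
Finite-population correction (N = 5407): 418.94 / (1 + (418.94 − 1)/5407) = 388.88.
Round up → n = 389.

n = 389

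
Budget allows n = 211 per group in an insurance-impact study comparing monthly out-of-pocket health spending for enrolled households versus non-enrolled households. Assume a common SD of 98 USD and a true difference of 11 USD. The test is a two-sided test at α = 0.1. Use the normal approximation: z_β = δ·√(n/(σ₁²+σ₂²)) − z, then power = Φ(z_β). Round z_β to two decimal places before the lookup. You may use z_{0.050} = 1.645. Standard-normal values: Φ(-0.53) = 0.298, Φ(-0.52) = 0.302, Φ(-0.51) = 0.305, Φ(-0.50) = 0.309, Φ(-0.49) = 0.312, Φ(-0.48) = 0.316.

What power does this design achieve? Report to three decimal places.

z_β = δ·√(n/(σ₁²+σ₂²)) − z_{α/2}
    = 11 · √(211/19208) − 1.645
    = 11 · 0.10481 − 1.645
    = 1.1529 − 1.645 = -0.4921 → -0.49
Power = Φ(-0.49) = 0.312.

Power ≈ 0.312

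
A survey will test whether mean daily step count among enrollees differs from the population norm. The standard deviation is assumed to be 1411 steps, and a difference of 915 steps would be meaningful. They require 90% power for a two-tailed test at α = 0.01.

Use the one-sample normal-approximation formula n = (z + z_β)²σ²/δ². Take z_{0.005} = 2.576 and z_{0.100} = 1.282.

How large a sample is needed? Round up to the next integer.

n = 36

n = (z_{α/2} + z_β)² · σ² / δ²
  = (2.576 + 1.282)² · 1411² / 915²
  = 14.8842 · 1990921 / 837225
  = 35.39
Round up → n = 36.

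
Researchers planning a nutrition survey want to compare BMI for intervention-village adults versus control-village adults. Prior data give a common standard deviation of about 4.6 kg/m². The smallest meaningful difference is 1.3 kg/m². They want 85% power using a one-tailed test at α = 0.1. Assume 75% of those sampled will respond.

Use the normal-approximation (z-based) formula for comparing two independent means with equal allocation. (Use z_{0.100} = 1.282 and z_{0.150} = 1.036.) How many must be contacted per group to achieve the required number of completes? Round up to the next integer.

n = (z_α + z_β)² · (σ₁² + σ₂²) / δ²
  = (1.282 + 1.036)² · (2·4.6² = 42.32) / 1.3²
  = 5.3731 · 42.32 / 1.69
  = 134.55
Adjust for 75% response: 134.55 / 0.75 = 179.40.
Round up → n = 180 per group.

n = 180 per group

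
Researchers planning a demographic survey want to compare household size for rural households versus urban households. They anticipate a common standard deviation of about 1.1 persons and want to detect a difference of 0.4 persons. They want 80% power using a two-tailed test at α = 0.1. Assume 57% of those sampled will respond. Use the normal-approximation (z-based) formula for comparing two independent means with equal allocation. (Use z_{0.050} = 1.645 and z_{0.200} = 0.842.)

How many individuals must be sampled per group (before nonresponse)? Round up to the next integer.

n = 165 per group

n = (z_{α/2} + z_β)² · (σ₁² + σ₂²) / δ²
  = (1.645 + 0.842)² · (2·1.1² = 2.42) / 0.4²
  = 6.1852 · 2.42 / 0.16
  = 93.55
Adjust for 57% response: 93.55 / 0.57 = 164.12.
Round up → n = 165 per group.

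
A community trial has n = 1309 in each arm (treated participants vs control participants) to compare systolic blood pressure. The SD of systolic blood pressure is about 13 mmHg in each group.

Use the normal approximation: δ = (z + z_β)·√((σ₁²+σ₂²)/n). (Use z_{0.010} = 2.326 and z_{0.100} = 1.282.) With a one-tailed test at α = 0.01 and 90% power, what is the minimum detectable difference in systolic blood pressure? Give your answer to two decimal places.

Minimum detectable difference ≈ 1.83 mmHg

δ = (z_α + z_β) · √((σ₁²+σ₂²)/n)
  = (2.326 + 1.282) · √(338/1309)
  = 3.608 · √0.25821
  = 3.608 · 0.5081
  = 1.8334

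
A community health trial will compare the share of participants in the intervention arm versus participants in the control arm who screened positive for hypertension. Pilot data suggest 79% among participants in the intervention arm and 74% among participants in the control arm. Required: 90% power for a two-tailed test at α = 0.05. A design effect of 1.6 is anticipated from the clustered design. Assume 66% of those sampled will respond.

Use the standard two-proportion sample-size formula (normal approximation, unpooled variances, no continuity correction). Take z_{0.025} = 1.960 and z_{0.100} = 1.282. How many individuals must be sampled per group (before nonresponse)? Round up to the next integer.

n = 3652 per group

n = (z_{α/2} + z_β)² · [p₁(1−p₁) + p₂(1−p₂)] / (p₁ − p₂)²
  = (1.960 + 1.282)² · (0.79·0.21 + 0.74·0.26) / (0.05)²
  = (3.242)² · (0.1659 + 0.1924) / 0.0025
  = 10.5106 · 0.3583 / 0.0025
  = 1506.37
Design effect: 1.6 × 1506.37 = 2410.20.
Adjust for 66% response: 2410.20 / 0.66 = 3651.82.
Round up → n = 3652 per group.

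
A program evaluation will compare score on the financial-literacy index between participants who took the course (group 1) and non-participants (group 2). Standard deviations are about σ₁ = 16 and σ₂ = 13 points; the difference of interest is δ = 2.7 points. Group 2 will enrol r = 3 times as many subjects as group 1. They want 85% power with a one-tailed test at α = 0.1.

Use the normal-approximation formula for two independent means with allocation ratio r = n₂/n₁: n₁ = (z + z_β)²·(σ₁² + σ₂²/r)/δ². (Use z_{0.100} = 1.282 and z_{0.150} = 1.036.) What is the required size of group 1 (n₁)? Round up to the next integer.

n₁ = (z_α + z_β)² · (σ₁² + σ₂²/r) / δ²
   = (1.282 + 1.036)² · (16² + 13²/3) / 2.7²
   = 5.3731 · (256 + 56.3333) / 7.29
   = 5.3731 · 312.3333 / 7.29
   = 230.21
Round up → n₁ = 231; n₂ = r·n₁ = 3 × 231 = 693.

n₁ = 231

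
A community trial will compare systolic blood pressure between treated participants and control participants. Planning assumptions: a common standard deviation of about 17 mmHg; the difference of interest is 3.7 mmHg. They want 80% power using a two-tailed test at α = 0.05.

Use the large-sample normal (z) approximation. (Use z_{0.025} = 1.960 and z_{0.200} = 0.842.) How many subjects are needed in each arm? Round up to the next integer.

n = 332 per group

n = (z_{α/2} + z_β)² · (σ₁² + σ₂²) / δ²
  = (1.960 + 0.842)² · (2·17² = 578) / 3.7²
  = 7.8512 · 578 / 13.69
  = 331.48
Round up → n = 332 per group.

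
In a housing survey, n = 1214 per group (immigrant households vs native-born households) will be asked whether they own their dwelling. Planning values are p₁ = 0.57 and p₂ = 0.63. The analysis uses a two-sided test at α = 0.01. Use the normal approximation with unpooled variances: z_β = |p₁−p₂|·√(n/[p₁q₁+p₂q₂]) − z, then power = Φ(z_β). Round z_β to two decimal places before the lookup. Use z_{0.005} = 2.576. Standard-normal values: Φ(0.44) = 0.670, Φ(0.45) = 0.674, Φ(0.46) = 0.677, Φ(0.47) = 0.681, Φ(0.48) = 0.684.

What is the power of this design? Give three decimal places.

z_β = |p₁−p₂|·√(n/[p₁q₁+p₂q₂]) − z_{α/2}
    = 0.06 · √(1214/0.4782) − 2.576
    = 0.06 · 50.3854 − 2.576
    = 3.0231 − 2.576 = 0.4471 → 0.45
Power = Φ(0.45) = 0.674.

Power ≈ 0.674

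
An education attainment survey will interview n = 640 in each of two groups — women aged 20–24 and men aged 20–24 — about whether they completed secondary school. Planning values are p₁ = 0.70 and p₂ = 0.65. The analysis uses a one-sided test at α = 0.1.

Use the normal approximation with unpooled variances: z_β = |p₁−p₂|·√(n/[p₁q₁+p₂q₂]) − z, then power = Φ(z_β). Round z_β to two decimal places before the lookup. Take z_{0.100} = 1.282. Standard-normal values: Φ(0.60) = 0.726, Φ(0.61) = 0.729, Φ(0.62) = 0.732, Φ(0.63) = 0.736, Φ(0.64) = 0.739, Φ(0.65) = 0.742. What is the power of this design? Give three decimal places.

Power ≈ 0.736

z_β = |p₁−p₂|·√(n/[p₁q₁+p₂q₂]) − z_α
    = 0.05 · √(640/0.4375) − 1.282
    = 0.05 · 38.2473 − 1.282
    = 1.9124 − 1.282 = 0.6304 → 0.63
Power = Φ(0.63) = 0.736.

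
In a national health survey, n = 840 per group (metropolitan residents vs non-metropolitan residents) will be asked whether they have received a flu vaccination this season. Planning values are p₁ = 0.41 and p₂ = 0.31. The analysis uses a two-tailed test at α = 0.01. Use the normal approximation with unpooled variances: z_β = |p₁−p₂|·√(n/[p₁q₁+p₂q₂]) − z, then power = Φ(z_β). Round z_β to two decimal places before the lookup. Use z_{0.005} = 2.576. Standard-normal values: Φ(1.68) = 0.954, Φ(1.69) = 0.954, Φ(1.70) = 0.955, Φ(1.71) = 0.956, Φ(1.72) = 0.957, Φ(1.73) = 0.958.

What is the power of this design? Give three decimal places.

z_β = |p₁−p₂|·√(n/[p₁q₁+p₂q₂]) − z_{α/2}
    = 0.10 · √(840/0.4558) − 2.576
    = 0.10 · 42.9292 − 2.576
    = 4.2929 − 2.576 = 1.7169 → 1.72
Power = Φ(1.72) = 0.957.

Power ≈ 0.957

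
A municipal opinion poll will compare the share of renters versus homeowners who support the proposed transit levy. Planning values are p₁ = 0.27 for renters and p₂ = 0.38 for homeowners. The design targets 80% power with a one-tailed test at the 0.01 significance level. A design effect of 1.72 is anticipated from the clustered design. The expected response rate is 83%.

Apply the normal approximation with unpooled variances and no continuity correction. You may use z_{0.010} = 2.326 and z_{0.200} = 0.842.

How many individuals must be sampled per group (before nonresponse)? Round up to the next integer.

n = 744 per group

n = (z_α + z_β)² · [p₁(1−p₁) + p₂(1−p₂)] / (p₁ − p₂)²
  = (2.326 + 0.842)² · (0.27·0.73 + 0.38·0.62) / (-0.11)²
  = (3.168)² · (0.1971 + 0.2356) / 0.0121
  = 10.0362 · 0.4327 / 0.0121
  = 358.90
Design effect: 1.72 × 358.90 = 617.31.
Adjust for 83% response: 617.31 / 0.83 = 743.74.
Round up → n = 744 per group.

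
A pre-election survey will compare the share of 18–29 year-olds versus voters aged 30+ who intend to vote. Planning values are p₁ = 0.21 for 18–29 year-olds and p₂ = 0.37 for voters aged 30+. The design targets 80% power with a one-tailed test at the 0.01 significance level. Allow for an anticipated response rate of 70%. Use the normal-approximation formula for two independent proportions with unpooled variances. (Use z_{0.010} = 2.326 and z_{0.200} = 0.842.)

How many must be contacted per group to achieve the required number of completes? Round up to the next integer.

n = 224 per group

n = (z_α + z_β)² · [p₁(1−p₁) + p₂(1−p₂)] / (p₁ − p₂)²
  = (2.326 + 0.842)² · (0.21·0.79 + 0.37·0.63) / (-0.16)²
  = (3.168)² · (0.1659 + 0.2331) / 0.0256
  = 10.0362 · 0.3990 / 0.0256
  = 156.42
Adjust for 70% response: 156.42 / 0.70 = 223.46.
Round up → n = 224 per group.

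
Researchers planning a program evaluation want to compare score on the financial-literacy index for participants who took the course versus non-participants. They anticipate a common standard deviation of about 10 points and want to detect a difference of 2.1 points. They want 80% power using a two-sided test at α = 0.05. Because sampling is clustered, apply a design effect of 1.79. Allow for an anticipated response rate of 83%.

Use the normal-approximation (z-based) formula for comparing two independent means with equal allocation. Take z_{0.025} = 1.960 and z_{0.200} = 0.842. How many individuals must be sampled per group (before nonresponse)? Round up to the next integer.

n = 768 per group

n = (z_{α/2} + z_β)² · (σ₁² + σ₂²) / δ²
  = (1.960 + 0.842)² · (2·10² = 200) / 2.1²
  = 7.8512 · 200 / 4.41
  = 356.06
Design effect: 1.79 × 356.06 = 637.35.
Adjust for 83% response: 637.35 / 0.83 = 767.90.
Round up → n = 768 per group.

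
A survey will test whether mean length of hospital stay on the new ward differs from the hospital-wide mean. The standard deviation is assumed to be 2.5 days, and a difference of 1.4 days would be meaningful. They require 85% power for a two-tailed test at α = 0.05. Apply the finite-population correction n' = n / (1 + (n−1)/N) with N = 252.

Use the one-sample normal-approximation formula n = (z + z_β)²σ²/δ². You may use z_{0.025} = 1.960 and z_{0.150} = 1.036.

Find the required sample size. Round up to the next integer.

n = 26

n = (z_{α/2} + z_β)² · σ² / δ²
  = (1.960 + 1.036)² · 2.5² / 1.4²
  = 8.9760 · 6.25 / 1.96
  = 28.62
Finite-population correction (N = 252): 28.62 / (1 + (28.62 − 1)/252) = 25.80.
Round up → n = 26.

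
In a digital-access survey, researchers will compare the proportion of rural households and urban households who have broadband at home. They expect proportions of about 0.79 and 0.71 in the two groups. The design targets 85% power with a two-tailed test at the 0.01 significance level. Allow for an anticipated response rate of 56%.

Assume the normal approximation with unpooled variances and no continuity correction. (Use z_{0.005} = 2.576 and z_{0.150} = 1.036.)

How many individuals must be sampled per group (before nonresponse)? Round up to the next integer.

n = 1354 per group

n = (z_{α/2} + z_β)² · [p₁(1−p₁) + p₂(1−p₂)] / (p₁ − p₂)²
  = (2.576 + 1.036)² · (0.79·0.21 + 0.71·0.29) / (0.08)²
  = (3.612)² · (0.1659 + 0.2059) / 0.0064
  = 13.0465 · 0.3718 / 0.0064
  = 757.92
Adjust for 56% response: 757.92 / 0.56 = 1353.43.
Round up → n = 1354 per group.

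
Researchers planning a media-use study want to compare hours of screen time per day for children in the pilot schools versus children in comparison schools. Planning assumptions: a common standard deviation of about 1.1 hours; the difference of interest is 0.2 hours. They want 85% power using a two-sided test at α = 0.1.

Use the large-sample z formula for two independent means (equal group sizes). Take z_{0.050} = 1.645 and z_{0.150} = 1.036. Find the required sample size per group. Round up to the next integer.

n = (z_{α/2} + z_β)² · (σ₁² + σ₂²) / δ²
  = (1.645 + 1.036)² · (2·1.1² = 2.42) / 0.2²
  = 7.1878 · 2.42 / 0.04
  = 434.86
Round up → n = 435 per group.

n = 435 per group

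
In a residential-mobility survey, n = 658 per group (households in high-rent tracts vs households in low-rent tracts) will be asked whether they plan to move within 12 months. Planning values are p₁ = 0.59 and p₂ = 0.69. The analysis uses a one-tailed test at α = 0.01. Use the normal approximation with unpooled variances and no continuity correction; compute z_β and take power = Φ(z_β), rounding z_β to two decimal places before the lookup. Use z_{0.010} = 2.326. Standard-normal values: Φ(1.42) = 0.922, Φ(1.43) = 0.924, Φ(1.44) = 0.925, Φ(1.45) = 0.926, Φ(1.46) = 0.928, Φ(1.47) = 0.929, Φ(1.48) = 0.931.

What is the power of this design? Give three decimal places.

z_β = |p₁−p₂|·√(n/[p₁q₁+p₂q₂]) − z_α
    = 0.10 · √(658/0.4558) − 2.326
    = 0.10 · 37.9949 − 2.326
    = 3.7995 − 2.326 = 1.4735 → 1.47
Power = Φ(1.47) = 0.929.

Power ≈ 0.929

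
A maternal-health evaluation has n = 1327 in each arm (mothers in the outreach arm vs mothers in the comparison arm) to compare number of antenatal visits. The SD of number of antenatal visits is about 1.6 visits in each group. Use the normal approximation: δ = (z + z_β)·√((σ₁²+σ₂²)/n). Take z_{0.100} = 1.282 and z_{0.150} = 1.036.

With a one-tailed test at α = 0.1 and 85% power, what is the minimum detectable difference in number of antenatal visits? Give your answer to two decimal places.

Minimum detectable difference ≈ 0.14 visits

δ = (z_α + z_β) · √((σ₁²+σ₂²)/n)
  = (1.282 + 1.036) · √(5.12/1327)
  = 2.318 · √0.00386
  = 2.318 · 0.0621
  = 0.1440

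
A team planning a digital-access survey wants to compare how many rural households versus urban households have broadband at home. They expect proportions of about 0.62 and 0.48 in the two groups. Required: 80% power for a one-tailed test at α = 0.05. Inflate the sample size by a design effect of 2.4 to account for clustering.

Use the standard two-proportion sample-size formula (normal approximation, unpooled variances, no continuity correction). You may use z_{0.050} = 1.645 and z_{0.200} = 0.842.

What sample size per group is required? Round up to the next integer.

n = (z_α + z_β)² · [p₁(1−p₁) + p₂(1−p₂)] / (p₁ − p₂)²
  = (1.645 + 0.842)² · (0.62·0.38 + 0.48·0.52) / (0.14)²
  = (2.487)² · (0.2356 + 0.2496) / 0.0196
  = 6.1852 · 0.4852 / 0.0196
  = 153.11
Design effect: 2.4 × 153.11 = 367.47.
Round up → n = 368 per group.

n = 368 per group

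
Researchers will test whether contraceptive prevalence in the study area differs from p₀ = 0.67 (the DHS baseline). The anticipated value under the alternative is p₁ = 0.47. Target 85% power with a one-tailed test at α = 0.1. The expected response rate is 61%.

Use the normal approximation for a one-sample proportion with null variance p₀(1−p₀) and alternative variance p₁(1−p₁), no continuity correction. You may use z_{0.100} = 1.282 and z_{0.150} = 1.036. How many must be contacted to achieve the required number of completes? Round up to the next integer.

n = 52

n = [z_α·√(p₀q₀) + z_β·√(p₁q₁)]² / (p₁ − p₀)²
  = [1.282·√(0.67·0.33) + 1.036·√(0.47·0.53)]² / (-0.20)²
  = [1.282·0.4702 + 1.036·0.4991]² / 0.0400
  = [1.1199]² / 0.0400
  = 31.35
Adjust for 61% response: 31.35 / 0.61 = 51.40.
Round up → n = 52.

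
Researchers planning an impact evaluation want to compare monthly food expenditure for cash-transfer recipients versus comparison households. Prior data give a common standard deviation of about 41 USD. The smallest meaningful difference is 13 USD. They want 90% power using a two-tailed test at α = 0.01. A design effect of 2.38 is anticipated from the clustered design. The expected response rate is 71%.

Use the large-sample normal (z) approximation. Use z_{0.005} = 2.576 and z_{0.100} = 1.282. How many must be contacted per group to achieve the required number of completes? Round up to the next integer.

n = 993 per group

n = (z_{α/2} + z_β)² · (σ₁² + σ₂²) / δ²
  = (2.576 + 1.282)² · (2·41² = 3362) / 13²
  = 14.8842 · 3362 / 169
  = 296.10
Design effect: 2.38 × 296.10 = 704.71.
Adjust for 71% response: 704.71 / 0.71 = 992.55.
Round up → n = 993 per group.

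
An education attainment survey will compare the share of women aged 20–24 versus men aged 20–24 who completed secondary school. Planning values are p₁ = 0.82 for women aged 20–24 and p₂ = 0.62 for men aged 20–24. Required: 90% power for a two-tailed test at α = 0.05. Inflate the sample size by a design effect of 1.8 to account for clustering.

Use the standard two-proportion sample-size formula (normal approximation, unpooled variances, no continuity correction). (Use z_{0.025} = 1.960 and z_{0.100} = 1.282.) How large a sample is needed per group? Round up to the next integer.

n = 182 per group

n = (z_{α/2} + z_β)² · [p₁(1−p₁) + p₂(1−p₂)] / (p₁ − p₂)²
  = (1.960 + 1.282)² · (0.82·0.18 + 0.62·0.38) / (0.20)²
  = (3.242)² · (0.1476 + 0.2356) / 0.0400
  = 10.5106 · 0.3832 / 0.0400
  = 100.69
Design effect: 1.8 × 100.69 = 181.24.
Round up → n = 182 per group.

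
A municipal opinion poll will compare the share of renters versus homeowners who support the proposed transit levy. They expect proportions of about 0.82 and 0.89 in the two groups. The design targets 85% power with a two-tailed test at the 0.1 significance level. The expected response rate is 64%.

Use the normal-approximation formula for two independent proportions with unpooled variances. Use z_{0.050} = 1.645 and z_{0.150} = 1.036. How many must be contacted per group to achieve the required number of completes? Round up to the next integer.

n = (z_{α/2} + z_β)² · [p₁(1−p₁) + p₂(1−p₂)] / (p₁ − p₂)²
  = (1.645 + 1.036)² · (0.82·0.18 + 0.89·0.11) / (-0.07)²
  = (2.681)² · (0.1476 + 0.0979) / 0.0049
  = 7.1878 · 0.2455 / 0.0049
  = 360.12
Adjust for 64% response: 360.12 / 0.64 = 562.69.
Round up → n = 563 per group.

n = 563 per group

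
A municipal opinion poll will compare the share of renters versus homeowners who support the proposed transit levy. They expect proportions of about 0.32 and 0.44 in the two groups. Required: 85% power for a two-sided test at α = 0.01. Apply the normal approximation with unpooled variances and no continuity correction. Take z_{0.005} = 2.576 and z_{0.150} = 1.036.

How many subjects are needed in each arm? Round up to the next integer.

n = (z_{α/2} + z_β)² · [p₁(1−p₁) + p₂(1−p₂)] / (p₁ − p₂)²
  = (2.576 + 1.036)² · (0.32·0.68 + 0.44·0.56) / (-0.12)²
  = (3.612)² · (0.2176 + 0.2464) / 0.0144
  = 13.0465 · 0.4640 / 0.0144
  = 420.39
Round up → n = 421 per group.

n = 421 per group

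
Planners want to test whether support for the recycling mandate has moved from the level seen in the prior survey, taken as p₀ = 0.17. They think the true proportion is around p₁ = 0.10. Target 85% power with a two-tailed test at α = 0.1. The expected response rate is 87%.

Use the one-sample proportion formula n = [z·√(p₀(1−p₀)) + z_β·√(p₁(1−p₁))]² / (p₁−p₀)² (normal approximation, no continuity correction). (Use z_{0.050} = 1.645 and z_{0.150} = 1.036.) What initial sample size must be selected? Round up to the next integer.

n = [z_{α/2}·√(p₀q₀) + z_β·√(p₁q₁)]² / (p₁ − p₀)²
  = [1.645·√(0.17·0.83) + 1.036·√(0.10·0.90)]² / (-0.07)²
  = [1.645·0.3756 + 1.036·0.3000]² / 0.0049
  = [0.9287]² / 0.0049
  = 176.02
Adjust for 87% response: 176.02 / 0.87 = 202.33.
Round up → n = 203.

n = 203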